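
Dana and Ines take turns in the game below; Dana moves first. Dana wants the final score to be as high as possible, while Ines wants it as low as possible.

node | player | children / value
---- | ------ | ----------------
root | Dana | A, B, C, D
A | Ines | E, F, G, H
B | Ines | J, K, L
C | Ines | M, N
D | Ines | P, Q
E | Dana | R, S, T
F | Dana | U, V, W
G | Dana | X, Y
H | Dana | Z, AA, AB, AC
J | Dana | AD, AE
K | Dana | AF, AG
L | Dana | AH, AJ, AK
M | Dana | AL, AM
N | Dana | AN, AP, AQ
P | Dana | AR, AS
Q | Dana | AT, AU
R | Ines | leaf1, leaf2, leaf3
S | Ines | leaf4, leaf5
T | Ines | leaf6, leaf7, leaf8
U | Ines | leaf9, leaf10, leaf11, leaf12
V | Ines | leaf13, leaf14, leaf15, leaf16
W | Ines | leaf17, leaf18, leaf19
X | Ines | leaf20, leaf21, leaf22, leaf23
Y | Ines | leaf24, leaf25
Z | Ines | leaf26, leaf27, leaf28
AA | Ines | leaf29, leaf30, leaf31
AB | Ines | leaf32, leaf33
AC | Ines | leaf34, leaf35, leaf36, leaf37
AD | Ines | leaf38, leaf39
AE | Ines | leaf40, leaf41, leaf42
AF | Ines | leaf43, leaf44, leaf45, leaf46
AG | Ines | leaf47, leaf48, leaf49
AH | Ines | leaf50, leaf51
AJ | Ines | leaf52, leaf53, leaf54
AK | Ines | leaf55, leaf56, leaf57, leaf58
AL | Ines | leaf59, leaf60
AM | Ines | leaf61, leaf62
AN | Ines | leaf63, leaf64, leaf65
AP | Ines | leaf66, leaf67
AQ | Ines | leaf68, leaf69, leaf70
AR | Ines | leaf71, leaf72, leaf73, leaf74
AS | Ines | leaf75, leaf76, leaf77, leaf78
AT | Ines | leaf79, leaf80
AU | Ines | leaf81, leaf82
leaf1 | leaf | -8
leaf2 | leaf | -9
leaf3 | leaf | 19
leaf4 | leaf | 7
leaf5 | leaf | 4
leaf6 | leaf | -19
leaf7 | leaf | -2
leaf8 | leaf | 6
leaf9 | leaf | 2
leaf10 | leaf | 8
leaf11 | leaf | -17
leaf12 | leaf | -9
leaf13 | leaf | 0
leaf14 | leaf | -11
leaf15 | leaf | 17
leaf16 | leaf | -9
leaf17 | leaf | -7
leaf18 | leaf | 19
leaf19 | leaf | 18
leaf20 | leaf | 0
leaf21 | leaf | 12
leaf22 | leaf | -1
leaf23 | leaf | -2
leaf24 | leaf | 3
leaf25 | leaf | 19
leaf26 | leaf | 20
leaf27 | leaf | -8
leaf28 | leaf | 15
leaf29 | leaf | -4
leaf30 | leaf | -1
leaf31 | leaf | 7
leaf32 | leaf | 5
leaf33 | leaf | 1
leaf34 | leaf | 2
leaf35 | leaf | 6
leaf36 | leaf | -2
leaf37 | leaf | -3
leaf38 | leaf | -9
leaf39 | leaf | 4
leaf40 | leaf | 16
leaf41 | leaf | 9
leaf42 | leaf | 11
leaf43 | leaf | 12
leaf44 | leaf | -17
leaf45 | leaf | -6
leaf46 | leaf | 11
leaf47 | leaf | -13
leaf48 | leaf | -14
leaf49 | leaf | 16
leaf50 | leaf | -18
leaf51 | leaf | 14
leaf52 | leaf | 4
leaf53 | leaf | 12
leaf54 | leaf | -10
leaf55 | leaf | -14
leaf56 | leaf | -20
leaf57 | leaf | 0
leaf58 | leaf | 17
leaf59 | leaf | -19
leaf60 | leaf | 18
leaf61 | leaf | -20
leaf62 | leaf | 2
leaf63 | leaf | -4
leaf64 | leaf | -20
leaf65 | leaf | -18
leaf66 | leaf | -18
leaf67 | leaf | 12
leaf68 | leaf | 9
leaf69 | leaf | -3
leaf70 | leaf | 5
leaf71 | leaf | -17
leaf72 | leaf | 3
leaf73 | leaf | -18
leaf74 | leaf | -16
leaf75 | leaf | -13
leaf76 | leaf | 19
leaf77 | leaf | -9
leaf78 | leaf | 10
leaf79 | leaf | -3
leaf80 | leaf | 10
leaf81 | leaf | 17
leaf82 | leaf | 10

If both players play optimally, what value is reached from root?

-7

R (Ines): min(-8, -9, 19) = -9
S (Ines): min(7, 4) = 4
T (Ines): min(-19, -2, 6) = -19
E (Dana): max(-9, 4, -19) = 4
U (Ines): min(2, 8, -17, -9) = -17
V (Ines): min(0, -11, 17, -9) = -11
W (Ines): min(-7, 19, 18) = -7
F (Dana): max(-17, -11, -7) = -7
X (Ines): min(0, 12, -1, -2) = -2
Y (Ines): min(3, 19) = 3
G (Dana): max(-2, 3) = 3
Z (Ines): min(20, -8, 15) = -8
AA (Ines): min(-4, -1, 7) = -4
AB (Ines): min(5, 1) = 1
AC (Ines): min(2, 6, -2, -3) = -3
H (Dana): max(-8, -4, 1, -3) = 1
A (Ines): min(4, -7, 3, 1) = -7
AD (Ines): min(-9, 4) = -9
AE (Ines): min(16, 9, 11) = 9
J (Dana): max(-9, 9) = 9
AF (Ines): min(12, -17, -6, 11) = -17
AG (Ines): min(-13, -14, 16) = -14
K (Dana): max(-17, -14) = -14
AH (Ines): min(-18, 14) = -18
AJ (Ines): min(4, 12, -10) = -10
AK (Ines): min(-14, -20, 0, 17) = -20
L (Dana): max(-18, -10, -20) = -10
B (Ines): min(9, -14, -10) = -14
AL (Ines): min(-19, 18) = -19
AM (Ines): min(-20, 2) = -20
M (Dana): max(-19, -20) = -19
AN (Ines): min(-4, -20, -18) = -20
AP (Ines): min(-18, 12) = -18
AQ (Ines): min(9, -3, 5) = -3
N (Dana): max(-20, -18, -3) = -3
C (Ines): min(-19, -3) = -19
AR (Ines): min(-17, 3, -18, -16) = -18
AS (Ines): min(-13, 19, -9, 10) = -13
P (Dana): max(-18, -13) = -13
AT (Ines): min(-3, 10) = -3
AU (Ines): min(17, 10) = 10
Q (Dana): max(-3, 10) = 10
D (Ines): min(-13, 10) = -13
root (Dana): max(-7, -14, -19, -13) = -7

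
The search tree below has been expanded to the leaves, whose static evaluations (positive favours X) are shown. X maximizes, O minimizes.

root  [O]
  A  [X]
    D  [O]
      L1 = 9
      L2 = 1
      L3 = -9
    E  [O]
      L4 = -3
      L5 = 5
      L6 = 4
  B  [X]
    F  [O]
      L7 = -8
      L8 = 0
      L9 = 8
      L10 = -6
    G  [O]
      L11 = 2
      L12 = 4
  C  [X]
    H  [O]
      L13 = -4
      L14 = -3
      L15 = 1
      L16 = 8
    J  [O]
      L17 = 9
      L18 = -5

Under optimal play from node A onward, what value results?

D (O): min(9, 1, -9) = -9
E (O): min(-3, 5, 4) = -3
A (X): max(-9, -3) = -3

-3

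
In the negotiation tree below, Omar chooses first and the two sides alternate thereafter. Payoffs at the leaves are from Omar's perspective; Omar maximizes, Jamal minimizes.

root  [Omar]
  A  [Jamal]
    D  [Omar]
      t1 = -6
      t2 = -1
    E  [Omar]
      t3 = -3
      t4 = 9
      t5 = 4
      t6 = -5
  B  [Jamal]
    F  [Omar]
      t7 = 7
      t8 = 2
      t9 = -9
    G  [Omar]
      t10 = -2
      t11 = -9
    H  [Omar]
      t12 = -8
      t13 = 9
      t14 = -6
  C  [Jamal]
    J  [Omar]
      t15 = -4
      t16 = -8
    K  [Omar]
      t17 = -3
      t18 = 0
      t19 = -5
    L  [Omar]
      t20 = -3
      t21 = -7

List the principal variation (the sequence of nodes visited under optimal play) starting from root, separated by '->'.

root -> A -> D -> t2

D (Omar): max(-6, -1) = -1
E (Omar): max(-3, 9, 4, -5) = 9
A (Jamal): min(-1, 9) = -1
F (Omar): max(7, 2, -9) = 7
G (Omar): max(-2, -9) = -2
H (Omar): max(-8, 9, -6) = 9
B (Jamal): min(7, -2, 9) = -2
J (Omar): max(-4, -8) = -4
K (Omar): max(-3, 0, -5) = 0
L (Omar): max(-3, -7) = -3
C (Jamal): min(-4, 0, -3) = -4
root (Omar): max(-1, -2, -4) = -1
At root, Omar picks A (highest: -1).
At A, Jamal picks D (lowest: -1).
At D, Omar picks t2 (highest: -1).
Terminal value -1.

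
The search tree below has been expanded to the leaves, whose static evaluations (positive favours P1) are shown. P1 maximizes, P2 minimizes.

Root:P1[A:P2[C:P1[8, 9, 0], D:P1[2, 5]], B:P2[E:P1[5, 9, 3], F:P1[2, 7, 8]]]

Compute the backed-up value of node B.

8

E (P1): max(5, 9, 3) = 9
F (P1): max(2, 7, 8) = 8
B (P2): min(9, 8) = 8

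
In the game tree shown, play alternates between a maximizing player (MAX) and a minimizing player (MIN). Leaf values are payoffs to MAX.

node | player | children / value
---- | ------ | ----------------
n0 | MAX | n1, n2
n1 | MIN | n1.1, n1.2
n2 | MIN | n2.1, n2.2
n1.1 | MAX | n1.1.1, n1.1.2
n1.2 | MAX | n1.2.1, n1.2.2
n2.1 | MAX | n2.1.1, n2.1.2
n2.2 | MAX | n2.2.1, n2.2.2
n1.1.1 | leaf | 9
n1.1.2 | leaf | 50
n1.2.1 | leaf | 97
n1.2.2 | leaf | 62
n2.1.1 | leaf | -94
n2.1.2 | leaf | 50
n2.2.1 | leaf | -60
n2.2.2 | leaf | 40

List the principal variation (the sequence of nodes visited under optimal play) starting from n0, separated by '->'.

n0 -> n1 -> n1.1 -> n1.1.2

n1.1 (MAX): max(9, 50) = 50
n1.2 (MAX): max(97, 62) = 97
n1 (MIN): min(50, 97) = 50
n2.1 (MAX): max(-94, 50) = 50
n2.2 (MAX): max(-60, 40) = 40
n2 (MIN): min(50, 40) = 40
n0 (MAX): max(50, 40) = 50
At n0, MAX picks n1 (highest: 50).
At n1, MIN picks n1.1 (lowest: 50).
At n1.1, MAX picks n1.1.2 (highest: 50).
Terminal value 50.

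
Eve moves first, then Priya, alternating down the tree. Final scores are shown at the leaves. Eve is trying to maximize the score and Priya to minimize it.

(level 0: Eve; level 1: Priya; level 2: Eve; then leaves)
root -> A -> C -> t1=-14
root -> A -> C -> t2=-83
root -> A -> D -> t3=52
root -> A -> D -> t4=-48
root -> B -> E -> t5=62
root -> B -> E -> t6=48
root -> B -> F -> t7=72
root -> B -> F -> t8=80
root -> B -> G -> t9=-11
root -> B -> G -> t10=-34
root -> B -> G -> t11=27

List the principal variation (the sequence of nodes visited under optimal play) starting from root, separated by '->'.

root -> B -> G -> t11

C (Eve): max(-14, -83) = -14
D (Eve): max(52, -48) = 52
A (Priya): min(-14, 52) = -14
E (Eve): max(62, 48) = 62
F (Eve): max(72, 80) = 80
G (Eve): max(-11, -34, 27) = 27
B (Priya): min(62, 80, 27) = 27
root (Eve): max(-14, 27) = 27
At root, Eve picks B (highest: 27).
At B, Priya picks G (lowest: 27).
At G, Eve picks t11 (highest: 27).
Terminal value 27.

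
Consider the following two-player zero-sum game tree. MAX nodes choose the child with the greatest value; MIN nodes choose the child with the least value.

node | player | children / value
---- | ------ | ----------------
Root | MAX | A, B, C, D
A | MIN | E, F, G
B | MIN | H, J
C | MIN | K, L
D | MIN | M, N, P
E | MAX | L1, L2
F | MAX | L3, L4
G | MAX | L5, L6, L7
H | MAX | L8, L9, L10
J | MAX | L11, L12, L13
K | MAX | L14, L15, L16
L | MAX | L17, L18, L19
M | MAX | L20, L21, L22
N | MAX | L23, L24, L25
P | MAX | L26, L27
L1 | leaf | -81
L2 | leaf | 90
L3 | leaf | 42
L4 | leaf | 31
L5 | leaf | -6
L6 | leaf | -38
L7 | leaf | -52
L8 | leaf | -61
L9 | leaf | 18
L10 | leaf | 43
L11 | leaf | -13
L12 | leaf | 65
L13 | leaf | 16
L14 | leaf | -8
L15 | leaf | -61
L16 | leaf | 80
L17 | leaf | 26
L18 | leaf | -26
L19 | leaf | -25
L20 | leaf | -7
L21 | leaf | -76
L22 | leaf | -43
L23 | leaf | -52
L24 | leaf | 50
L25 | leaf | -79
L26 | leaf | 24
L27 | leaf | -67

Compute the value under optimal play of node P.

P (MAX): max(24, -67) = 24

24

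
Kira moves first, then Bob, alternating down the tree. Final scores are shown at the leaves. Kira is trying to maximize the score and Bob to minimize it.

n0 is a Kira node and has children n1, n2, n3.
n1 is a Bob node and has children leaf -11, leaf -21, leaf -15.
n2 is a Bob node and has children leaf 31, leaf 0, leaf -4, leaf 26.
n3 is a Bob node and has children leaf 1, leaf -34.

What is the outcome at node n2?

n2 (Bob): min(31, 0, -4, 26) = -4

-4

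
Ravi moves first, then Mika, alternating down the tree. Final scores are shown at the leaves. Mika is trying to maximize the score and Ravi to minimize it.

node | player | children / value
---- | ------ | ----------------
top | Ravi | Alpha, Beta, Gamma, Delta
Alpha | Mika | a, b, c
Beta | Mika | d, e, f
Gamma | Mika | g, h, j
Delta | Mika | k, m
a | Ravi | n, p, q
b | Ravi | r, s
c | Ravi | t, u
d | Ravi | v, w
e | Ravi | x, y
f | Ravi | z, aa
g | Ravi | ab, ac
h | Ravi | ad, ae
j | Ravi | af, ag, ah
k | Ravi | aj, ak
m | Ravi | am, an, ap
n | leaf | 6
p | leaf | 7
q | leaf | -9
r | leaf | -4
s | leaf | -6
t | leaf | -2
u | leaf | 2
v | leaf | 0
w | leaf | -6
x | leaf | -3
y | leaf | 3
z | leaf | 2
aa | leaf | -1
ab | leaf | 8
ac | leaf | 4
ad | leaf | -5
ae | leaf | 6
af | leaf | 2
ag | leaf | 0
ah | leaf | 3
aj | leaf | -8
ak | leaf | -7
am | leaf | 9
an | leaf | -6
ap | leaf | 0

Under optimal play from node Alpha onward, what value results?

-2

a (Ravi): min(6, 7, -9) = -9
b (Ravi): min(-4, -6) = -6
c (Ravi): min(-2, 2) = -2
Alpha (Mika): max(-9, -6, -2) = -2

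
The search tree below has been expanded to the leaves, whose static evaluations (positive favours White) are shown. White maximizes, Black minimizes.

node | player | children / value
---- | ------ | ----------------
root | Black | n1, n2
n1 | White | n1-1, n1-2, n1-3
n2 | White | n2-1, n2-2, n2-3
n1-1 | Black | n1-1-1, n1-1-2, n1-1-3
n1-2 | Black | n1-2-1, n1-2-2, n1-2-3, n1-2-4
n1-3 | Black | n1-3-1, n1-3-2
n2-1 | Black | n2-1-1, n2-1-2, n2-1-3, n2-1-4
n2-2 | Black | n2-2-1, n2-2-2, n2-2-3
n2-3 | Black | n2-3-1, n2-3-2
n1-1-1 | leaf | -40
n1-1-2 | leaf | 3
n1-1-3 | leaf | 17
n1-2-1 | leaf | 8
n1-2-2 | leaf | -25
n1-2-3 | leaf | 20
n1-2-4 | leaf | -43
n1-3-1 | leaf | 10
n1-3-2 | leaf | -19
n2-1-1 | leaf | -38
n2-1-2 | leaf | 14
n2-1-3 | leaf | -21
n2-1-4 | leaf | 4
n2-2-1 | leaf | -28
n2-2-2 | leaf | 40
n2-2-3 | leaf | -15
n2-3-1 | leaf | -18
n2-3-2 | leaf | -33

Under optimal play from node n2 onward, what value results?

-28

n2-1 (Black): min(-38, 14, -21, 4) = -38
n2-2 (Black): min(-28, 40, -15) = -28
n2-3 (Black): min(-18, -33) = -33
n2 (White): max(-38, -28, -33) = -28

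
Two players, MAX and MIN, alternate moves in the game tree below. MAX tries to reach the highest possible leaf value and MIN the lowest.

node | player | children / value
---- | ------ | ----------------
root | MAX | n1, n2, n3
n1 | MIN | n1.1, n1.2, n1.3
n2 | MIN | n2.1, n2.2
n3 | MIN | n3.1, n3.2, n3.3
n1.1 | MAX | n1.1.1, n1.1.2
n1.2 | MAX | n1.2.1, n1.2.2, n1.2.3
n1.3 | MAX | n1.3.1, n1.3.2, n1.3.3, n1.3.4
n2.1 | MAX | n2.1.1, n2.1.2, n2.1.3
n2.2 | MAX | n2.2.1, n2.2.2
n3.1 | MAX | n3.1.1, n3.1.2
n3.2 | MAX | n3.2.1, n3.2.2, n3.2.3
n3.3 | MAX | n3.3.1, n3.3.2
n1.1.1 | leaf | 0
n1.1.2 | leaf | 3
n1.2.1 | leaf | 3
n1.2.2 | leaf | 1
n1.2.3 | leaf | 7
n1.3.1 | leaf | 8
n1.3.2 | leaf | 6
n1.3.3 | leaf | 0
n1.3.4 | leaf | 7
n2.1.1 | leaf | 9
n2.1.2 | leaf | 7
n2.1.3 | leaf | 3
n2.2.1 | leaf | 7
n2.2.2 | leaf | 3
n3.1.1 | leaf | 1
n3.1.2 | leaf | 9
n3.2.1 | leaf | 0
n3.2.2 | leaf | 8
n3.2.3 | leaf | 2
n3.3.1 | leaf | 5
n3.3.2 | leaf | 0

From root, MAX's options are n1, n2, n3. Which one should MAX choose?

n2

n1.1 (MAX): max(0, 3) = 3
n1.2 (MAX): max(3, 1, 7) = 7
n1.3 (MAX): max(8, 6, 0, 7) = 8
n1 (MIN): min(3, 7, 8) = 3
n2.1 (MAX): max(9, 7, 3) = 9
n2.2 (MAX): max(7, 3) = 7
n2 (MIN): min(9, 7) = 7
n3.1 (MAX): max(1, 9) = 9
n3.2 (MAX): max(0, 8, 2) = 8
n3.3 (MAX): max(5, 0) = 5
n3 (MIN): min(9, 8, 5) = 5
root (MAX): max(3, 7, 5) = 7
MAX at root wants the highest of {n1=3, n2=7, n3=5}, so chooses n2.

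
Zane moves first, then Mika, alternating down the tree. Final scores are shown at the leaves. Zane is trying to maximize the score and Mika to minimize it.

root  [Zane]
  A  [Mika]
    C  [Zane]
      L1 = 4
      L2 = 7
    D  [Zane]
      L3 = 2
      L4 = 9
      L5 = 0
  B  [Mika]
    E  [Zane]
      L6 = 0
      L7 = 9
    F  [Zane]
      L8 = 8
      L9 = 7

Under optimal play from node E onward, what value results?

9

E (Zane): max(0, 9) = 9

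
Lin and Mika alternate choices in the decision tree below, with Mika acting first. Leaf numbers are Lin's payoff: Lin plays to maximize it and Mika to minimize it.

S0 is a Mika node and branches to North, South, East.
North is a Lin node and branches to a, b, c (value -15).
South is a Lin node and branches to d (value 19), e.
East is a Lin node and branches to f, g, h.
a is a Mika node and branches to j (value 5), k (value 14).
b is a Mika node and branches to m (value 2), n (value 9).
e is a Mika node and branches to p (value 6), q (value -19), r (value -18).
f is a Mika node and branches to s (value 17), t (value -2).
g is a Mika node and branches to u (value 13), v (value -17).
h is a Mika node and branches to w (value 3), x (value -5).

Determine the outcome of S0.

a (Mika): min(5, 14) = 5
b (Mika): min(2, 9) = 2
North (Lin): max(5, 2, -15) = 5
e (Mika): min(6, -19, -18) = -19
South (Lin): max(19, -19) = 19
f (Mika): min(17, -2) = -2
g (Mika): min(13, -17) = -17
h (Mika): min(3, -5) = -5
East (Lin): max(-2, -17, -5) = -2
S0 (Mika): min(5, 19, -2) = -2

-2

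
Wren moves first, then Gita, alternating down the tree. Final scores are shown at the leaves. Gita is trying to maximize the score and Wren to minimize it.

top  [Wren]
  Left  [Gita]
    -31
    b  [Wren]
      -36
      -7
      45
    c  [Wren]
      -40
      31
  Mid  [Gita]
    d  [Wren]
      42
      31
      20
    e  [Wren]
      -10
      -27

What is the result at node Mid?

20

d (Wren): min(42, 31, 20) = 20
e (Wren): min(-10, -27) = -27
Mid (Gita): max(20, -27) = 20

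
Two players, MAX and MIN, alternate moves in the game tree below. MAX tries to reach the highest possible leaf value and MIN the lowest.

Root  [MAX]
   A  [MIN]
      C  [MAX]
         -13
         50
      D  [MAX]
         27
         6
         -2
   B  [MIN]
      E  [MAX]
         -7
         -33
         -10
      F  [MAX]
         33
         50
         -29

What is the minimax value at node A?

C (MAX): max(-13, 50) = 50
D (MAX): max(27, 6, -2) = 27
A (MIN): min(50, 27) = 27

27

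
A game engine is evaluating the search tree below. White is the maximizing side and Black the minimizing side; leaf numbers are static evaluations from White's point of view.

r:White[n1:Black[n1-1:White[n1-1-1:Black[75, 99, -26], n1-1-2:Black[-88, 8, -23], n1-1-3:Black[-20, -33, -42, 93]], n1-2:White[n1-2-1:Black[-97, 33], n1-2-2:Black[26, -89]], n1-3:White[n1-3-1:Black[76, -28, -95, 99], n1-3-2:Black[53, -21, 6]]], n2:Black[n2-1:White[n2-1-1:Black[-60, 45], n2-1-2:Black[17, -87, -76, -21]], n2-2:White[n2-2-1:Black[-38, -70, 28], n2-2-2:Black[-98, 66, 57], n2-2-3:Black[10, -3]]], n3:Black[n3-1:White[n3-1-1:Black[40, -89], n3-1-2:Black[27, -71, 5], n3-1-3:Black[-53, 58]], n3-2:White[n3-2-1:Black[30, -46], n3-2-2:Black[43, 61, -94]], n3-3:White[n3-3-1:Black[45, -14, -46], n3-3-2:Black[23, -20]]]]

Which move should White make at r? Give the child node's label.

n1-1-1 (Black): min(75, 99, -26) = -26
n1-1-2 (Black): min(-88, 8, -23) = -88
n1-1-3 (Black): min(-20, -33, -42, 93) = -42
n1-1 (White): max(-26, -88, -42) = -26
n1-2-1 (Black): min(-97, 33) = -97
n1-2-2 (Black): min(26, -89) = -89
n1-2 (White): max(-97, -89) = -89
n1-3-1 (Black): min(76, -28, -95, 99) = -95
n1-3-2 (Black): min(53, -21, 6) = -21
n1-3 (White): max(-95, -21) = -21
n1 (Black): min(-26, -89, -21) = -89
n2-1-1 (Black): min(-60, 45) = -60
n2-1-2 (Black): min(17, -87, -76, -21) = -87
n2-1 (White): max(-60, -87) = -60
n2-2-1 (Black): min(-38, -70, 28) = -70
n2-2-2 (Black): min(-98, 66, 57) = -98
n2-2-3 (Black): min(10, -3) = -3
n2-2 (White): max(-70, -98, -3) = -3
n2 (Black): min(-60, -3) = -60
n3-1-1 (Black): min(40, -89) = -89
n3-1-2 (Black): min(27, -71, 5) = -71
n3-1-3 (Black): min(-53, 58) = -53
n3-1 (White): max(-89, -71, -53) = -53
n3-2-1 (Black): min(30, -46) = -46
n3-2-2 (Black): min(43, 61, -94) = -94
n3-2 (White): max(-46, -94) = -46
n3-3-1 (Black): min(45, -14, -46) = -46
n3-3-2 (Black): min(23, -20) = -20
n3-3 (White): max(-46, -20) = -20
n3 (Black): min(-53, -46, -20) = -53
r (White): max(-89, -60, -53) = -53
White at r wants the highest of {n1=-89, n2=-60, n3=-53}, so chooses n3.

n3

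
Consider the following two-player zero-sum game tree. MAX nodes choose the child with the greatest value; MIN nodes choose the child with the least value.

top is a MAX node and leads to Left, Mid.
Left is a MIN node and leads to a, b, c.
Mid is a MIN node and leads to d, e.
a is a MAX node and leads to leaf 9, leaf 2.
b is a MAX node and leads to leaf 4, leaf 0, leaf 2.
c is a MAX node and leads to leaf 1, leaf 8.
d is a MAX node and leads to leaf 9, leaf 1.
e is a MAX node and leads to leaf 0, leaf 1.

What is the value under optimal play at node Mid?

d (MAX): max(9, 1) = 9
e (MAX): max(0, 1) = 1
Mid (MIN): min(9, 1) = 1

1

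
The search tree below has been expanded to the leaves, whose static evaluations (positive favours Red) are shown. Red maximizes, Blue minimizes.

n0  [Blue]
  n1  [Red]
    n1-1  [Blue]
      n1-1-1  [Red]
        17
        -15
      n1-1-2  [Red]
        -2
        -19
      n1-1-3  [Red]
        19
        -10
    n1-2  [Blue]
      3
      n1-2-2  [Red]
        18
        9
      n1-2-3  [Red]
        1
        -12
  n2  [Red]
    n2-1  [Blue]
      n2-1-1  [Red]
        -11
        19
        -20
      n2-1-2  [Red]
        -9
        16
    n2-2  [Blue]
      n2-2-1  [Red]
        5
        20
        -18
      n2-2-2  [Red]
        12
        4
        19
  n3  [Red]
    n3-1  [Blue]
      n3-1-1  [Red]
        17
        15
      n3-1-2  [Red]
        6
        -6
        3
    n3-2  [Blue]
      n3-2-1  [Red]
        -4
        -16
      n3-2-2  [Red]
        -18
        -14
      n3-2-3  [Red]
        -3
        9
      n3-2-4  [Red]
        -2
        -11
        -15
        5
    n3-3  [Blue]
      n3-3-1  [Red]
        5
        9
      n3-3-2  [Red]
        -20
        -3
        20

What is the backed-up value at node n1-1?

-2

n1-1-1 (Red): max(17, -15) = 17
n1-1-2 (Red): max(-2, -19) = -2
n1-1-3 (Red): max(19, -10) = 19
n1-1 (Blue): min(17, -2, 19) = -2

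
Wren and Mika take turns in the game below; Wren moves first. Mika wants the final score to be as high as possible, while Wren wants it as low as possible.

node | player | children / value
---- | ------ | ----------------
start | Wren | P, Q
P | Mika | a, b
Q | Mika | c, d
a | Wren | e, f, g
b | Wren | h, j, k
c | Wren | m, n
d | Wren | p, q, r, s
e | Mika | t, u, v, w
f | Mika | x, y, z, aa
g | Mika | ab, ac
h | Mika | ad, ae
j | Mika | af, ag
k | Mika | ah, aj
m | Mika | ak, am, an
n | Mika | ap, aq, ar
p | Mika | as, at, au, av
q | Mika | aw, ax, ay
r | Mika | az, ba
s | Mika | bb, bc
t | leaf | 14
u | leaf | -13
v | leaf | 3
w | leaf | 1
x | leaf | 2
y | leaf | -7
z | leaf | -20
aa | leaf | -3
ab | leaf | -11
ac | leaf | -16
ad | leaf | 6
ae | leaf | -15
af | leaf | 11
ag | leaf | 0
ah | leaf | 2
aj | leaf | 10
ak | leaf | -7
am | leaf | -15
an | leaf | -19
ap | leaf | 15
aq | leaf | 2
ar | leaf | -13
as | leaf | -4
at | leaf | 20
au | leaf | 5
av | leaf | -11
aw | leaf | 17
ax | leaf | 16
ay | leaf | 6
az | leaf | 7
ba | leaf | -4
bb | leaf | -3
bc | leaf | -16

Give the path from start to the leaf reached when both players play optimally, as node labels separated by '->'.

e (Mika): max(14, -13, 3, 1) = 14
f (Mika): max(2, -7, -20, -3) = 2
g (Mika): max(-11, -16) = -11
a (Wren): min(14, 2, -11) = -11
h (Mika): max(6, -15) = 6
j (Mika): max(11, 0) = 11
k (Mika): max(2, 10) = 10
b (Wren): min(6, 11, 10) = 6
P (Mika): max(-11, 6) = 6
m (Mika): max(-7, -15, -19) = -7
n (Mika): max(15, 2, -13) = 15
c (Wren): min(-7, 15) = -7
p (Mika): max(-4, 20, 5, -11) = 20
q (Mika): max(17, 16, 6) = 17
r (Mika): max(7, -4) = 7
s (Mika): max(-3, -16) = -3
d (Wren): min(20, 17, 7, -3) = -3
Q (Mika): max(-7, -3) = -3
start (Wren): min(6, -3) = -3
At start, Wren picks Q (lowest: -3).
At Q, Mika picks d (highest: -3).
At d, Wren picks s (lowest: -3).
At s, Mika picks bb (highest: -3).
Terminal value -3.

start -> Q -> d -> s -> bb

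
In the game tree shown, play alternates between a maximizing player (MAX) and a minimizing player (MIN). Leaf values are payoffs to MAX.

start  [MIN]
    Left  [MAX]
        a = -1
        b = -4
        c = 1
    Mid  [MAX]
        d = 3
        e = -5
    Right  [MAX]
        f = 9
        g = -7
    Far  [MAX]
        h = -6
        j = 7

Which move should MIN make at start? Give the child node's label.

Left (MAX): max(-1, -4, 1) = 1
Mid (MAX): max(3, -5) = 3
Right (MAX): max(9, -7) = 9
Far (MAX): max(-6, 7) = 7
start (MIN): min(1, 3, 9, 7) = 1
MIN at start wants the lowest of {Left=1, Mid=3, Right=9, Far=7}, so chooses Left.

Left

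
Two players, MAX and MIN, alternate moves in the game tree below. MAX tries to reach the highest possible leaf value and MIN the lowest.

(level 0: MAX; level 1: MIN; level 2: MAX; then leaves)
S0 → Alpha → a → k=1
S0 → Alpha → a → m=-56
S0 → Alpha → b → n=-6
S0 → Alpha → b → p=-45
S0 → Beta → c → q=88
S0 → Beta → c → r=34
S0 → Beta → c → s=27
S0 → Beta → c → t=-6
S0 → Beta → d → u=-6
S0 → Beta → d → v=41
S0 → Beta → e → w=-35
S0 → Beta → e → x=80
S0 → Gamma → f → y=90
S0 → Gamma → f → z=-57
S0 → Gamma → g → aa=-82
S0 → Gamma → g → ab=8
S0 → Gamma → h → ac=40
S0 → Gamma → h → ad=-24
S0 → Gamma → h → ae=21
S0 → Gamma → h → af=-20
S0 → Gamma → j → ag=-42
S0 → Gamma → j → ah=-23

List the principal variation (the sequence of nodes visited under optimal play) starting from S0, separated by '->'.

a (MAX): max(1, -56) = 1
b (MAX): max(-6, -45) = -6
Alpha (MIN): min(1, -6) = -6
c (MAX): max(88, 34, 27, -6) = 88
d (MAX): max(-6, 41) = 41
e (MAX): max(-35, 80) = 80
Beta (MIN): min(88, 41, 80) = 41
f (MAX): max(90, -57) = 90
g (MAX): max(-82, 8) = 8
h (MAX): max(40, -24, 21, -20) = 40
j (MAX): max(-42, -23) = -23
Gamma (MIN): min(90, 8, 40, -23) = -23
S0 (MAX): max(-6, 41, -23) = 41
At S0, MAX picks Beta (highest: 41).
At Beta, MIN picks d (lowest: 41).
At d, MAX picks v (highest: 41).
Terminal value 41.

S0 -> Beta -> d -> v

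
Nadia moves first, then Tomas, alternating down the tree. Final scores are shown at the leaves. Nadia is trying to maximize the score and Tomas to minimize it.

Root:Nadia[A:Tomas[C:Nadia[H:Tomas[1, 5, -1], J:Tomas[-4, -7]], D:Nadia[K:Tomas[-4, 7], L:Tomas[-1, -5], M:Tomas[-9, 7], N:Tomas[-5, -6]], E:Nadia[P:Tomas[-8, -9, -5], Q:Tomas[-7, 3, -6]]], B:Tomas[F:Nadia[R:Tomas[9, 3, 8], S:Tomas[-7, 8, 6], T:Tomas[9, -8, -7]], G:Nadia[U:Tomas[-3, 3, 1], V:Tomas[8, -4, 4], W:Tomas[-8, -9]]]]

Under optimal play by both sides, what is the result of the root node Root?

H (Tomas): min(1, 5, -1) = -1
J (Tomas): min(-4, -7) = -7
C (Nadia): max(-1, -7) = -1
K (Tomas): min(-4, 7) = -4
L (Tomas): min(-1, -5) = -5
M (Tomas): min(-9, 7) = -9
N (Tomas): min(-5, -6) = -6
D (Nadia): max(-4, -5, -9, -6) = -4
P (Tomas): min(-8, -9, -5) = -9
Q (Tomas): min(-7, 3, -6) = -7
E (Nadia): max(-9, -7) = -7
A (Tomas): min(-1, -4, -7) = -7
R (Tomas): min(9, 3, 8) = 3
S (Tomas): min(-7, 8, 6) = -7
T (Tomas): min(9, -8, -7) = -8
F (Nadia): max(3, -7, -8) = 3
U (Tomas): min(-3, 3, 1) = -3
V (Tomas): min(8, -4, 4) = -4
W (Tomas): min(-8, -9) = -9
G (Nadia): max(-3, -4, -9) = -3
B (Tomas): min(3, -3) = -3
Root (Nadia): max(-7, -3) = -3

-3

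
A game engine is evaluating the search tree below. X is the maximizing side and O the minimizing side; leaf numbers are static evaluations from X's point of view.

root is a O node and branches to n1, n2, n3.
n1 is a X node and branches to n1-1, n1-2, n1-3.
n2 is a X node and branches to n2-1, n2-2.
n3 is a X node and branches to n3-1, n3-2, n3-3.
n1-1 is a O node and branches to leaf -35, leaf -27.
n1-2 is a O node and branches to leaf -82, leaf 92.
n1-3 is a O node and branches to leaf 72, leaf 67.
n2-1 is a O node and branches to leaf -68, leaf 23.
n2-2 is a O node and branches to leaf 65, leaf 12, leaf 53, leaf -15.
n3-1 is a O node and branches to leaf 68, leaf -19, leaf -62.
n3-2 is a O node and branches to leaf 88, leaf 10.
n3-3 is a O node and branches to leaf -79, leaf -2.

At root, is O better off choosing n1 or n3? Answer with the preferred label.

n1-1 (O): min(-35, -27) = -35
n1-2 (O): min(-82, 92) = -82
n1-3 (O): min(72, 67) = 67
n1 (X): max(-35, -82, 67) = 67
n3-1 (O): min(68, -19, -62) = -62
n3-2 (O): min(88, 10) = 10
n3-3 (O): min(-79, -2) = -79
n3 (X): max(-62, 10, -79) = 10
O prefers the lower value; n1=67, n3=10. n3 is better since 10 < 67.

n3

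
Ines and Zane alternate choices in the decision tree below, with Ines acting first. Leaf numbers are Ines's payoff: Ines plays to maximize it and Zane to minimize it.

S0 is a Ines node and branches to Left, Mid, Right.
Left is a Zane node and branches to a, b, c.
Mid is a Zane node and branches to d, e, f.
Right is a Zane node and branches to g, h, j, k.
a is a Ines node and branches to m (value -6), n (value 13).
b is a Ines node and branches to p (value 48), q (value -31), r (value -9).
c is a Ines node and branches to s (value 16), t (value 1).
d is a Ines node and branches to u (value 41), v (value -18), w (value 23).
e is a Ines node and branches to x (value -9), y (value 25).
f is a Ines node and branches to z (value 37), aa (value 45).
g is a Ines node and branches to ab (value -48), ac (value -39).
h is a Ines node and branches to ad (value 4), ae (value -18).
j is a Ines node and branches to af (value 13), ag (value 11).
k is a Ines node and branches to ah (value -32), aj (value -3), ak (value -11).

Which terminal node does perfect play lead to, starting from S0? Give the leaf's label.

a (Ines): max(-6, 13) = 13
b (Ines): max(48, -31, -9) = 48
c (Ines): max(16, 1) = 16
Left (Zane): min(13, 48, 16) = 13
d (Ines): max(41, -18, 23) = 41
e (Ines): max(-9, 25) = 25
f (Ines): max(37, 45) = 45
Mid (Zane): min(41, 25, 45) = 25
g (Ines): max(-48, -39) = -39
h (Ines): max(4, -18) = 4
j (Ines): max(13, 11) = 13
k (Ines): max(-32, -3, -11) = -3
Right (Zane): min(-39, 4, 13, -3) = -39
S0 (Ines): max(13, 25, -39) = 25
At S0, Ines picks Mid (highest: 25).
At Mid, Zane picks e (lowest: 25).
At e, Ines picks y (highest: 25).
Terminal value 25.

y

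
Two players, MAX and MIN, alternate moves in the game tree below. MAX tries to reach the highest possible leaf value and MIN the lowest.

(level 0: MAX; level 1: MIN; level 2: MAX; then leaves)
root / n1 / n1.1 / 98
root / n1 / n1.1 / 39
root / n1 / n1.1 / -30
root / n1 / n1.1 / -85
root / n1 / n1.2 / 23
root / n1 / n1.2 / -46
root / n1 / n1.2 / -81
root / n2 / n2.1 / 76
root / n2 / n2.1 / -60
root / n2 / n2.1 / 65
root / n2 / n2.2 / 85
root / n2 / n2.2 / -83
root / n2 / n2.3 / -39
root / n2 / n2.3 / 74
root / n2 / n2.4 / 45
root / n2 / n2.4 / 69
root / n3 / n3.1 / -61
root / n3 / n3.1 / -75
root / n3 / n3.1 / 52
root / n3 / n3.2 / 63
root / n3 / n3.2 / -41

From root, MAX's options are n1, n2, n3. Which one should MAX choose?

n1.1 (MAX): max(98, 39, -30, -85) = 98
n1.2 (MAX): max(23, -46, -81) = 23
n1 (MIN): min(98, 23) = 23
n2.1 (MAX): max(76, -60, 65) = 76
n2.2 (MAX): max(85, -83) = 85
n2.3 (MAX): max(-39, 74) = 74
n2.4 (MAX): max(45, 69) = 69
n2 (MIN): min(76, 85, 74, 69) = 69
n3.1 (MAX): max(-61, -75, 52) = 52
n3.2 (MAX): max(63, -41) = 63
n3 (MIN): min(52, 63) = 52
root (MAX): max(23, 69, 52) = 69
MAX at root wants the highest of {n1=23, n2=69, n3=52}, so chooses n2.

n2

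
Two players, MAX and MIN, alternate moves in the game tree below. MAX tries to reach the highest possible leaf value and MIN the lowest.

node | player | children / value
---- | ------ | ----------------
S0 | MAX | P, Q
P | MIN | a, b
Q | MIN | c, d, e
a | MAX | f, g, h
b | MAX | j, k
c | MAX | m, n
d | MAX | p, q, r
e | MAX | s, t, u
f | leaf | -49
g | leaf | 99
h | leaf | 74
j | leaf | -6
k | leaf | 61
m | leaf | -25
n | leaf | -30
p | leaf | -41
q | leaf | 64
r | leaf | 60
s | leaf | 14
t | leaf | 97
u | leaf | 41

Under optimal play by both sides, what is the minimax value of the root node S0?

61

a (MAX): max(-49, 99, 74) = 99
b (MAX): max(-6, 61) = 61
P (MIN): min(99, 61) = 61
c (MAX): max(-25, -30) = -25
d (MAX): max(-41, 64, 60) = 64
e (MAX): max(14, 97, 41) = 97
Q (MIN): min(-25, 64, 97) = -25
S0 (MAX): max(61, -25) = 61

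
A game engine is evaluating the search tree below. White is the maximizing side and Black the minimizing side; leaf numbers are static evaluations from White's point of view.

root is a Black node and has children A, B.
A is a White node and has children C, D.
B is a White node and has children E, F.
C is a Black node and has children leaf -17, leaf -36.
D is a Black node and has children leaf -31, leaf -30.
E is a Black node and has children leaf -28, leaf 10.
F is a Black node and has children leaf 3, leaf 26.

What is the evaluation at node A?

-31

C (Black): min(-17, -36) = -36
D (Black): min(-31, -30) = -31
A (White): max(-36, -31) = -31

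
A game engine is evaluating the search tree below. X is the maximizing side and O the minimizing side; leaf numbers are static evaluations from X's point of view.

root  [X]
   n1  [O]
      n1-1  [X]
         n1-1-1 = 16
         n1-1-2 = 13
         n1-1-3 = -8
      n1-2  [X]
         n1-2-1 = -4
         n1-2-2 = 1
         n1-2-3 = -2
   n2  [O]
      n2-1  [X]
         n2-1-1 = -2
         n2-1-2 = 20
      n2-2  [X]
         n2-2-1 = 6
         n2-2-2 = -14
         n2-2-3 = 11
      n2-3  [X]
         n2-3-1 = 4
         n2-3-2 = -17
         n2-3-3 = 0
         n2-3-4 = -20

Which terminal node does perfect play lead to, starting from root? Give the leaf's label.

n1-1 (X): max(16, 13, -8) = 16
n1-2 (X): max(-4, 1, -2) = 1
n1 (O): min(16, 1) = 1
n2-1 (X): max(-2, 20) = 20
n2-2 (X): max(6, -14, 11) = 11
n2-3 (X): max(4, -17, 0, -20) = 4
n2 (O): min(20, 11, 4) = 4
root (X): max(1, 4) = 4
At root, X picks n2 (highest: 4).
At n2, O picks n2-3 (lowest: 4).
At n2-3, X picks n2-3-1 (highest: 4).
Terminal value 4.

n2-3-1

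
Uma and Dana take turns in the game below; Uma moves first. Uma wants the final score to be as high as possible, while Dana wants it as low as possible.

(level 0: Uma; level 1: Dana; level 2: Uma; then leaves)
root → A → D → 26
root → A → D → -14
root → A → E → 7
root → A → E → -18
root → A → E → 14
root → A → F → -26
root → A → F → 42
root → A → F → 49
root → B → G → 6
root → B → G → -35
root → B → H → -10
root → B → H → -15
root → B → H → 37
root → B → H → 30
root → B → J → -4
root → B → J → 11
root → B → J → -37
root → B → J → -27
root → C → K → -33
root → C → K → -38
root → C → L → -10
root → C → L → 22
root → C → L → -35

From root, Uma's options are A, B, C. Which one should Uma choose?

D (Uma): max(26, -14) = 26
E (Uma): max(7, -18, 14) = 14
F (Uma): max(-26, 42, 49) = 49
A (Dana): min(26, 14, 49) = 14
G (Uma): max(6, -35) = 6
H (Uma): max(-10, -15, 37, 30) = 37
J (Uma): max(-4, 11, -37, -27) = 11
B (Dana): min(6, 37, 11) = 6
K (Uma): max(-33, -38) = -33
L (Uma): max(-10, 22, -35) = 22
C (Dana): min(-33, 22) = -33
root (Uma): max(14, 6, -33) = 14
Uma at root wants the highest of {A=14, B=6, C=-33}, so chooses A.

A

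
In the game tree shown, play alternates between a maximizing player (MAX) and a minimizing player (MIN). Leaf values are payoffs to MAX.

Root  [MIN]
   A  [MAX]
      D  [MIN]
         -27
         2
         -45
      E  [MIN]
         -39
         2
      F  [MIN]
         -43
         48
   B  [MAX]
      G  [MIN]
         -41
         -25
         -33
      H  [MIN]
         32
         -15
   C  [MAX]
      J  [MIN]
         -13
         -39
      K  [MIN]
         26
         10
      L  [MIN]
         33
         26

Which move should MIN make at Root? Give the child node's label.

D (MIN): min(-27, 2, -45) = -45
E (MIN): min(-39, 2) = -39
F (MIN): min(-43, 48) = -43
A (MAX): max(-45, -39, -43) = -39
G (MIN): min(-41, -25, -33) = -41
H (MIN): min(32, -15) = -15
B (MAX): max(-41, -15) = -15
J (MIN): min(-13, -39) = -39
K (MIN): min(26, 10) = 10
L (MIN): min(33, 26) = 26
C (MAX): max(-39, 10, 26) = 26
Root (MIN): min(-39, -15, 26) = -39
MIN at Root wants the lowest of {A=-39, B=-15, C=26}, so chooses A.

A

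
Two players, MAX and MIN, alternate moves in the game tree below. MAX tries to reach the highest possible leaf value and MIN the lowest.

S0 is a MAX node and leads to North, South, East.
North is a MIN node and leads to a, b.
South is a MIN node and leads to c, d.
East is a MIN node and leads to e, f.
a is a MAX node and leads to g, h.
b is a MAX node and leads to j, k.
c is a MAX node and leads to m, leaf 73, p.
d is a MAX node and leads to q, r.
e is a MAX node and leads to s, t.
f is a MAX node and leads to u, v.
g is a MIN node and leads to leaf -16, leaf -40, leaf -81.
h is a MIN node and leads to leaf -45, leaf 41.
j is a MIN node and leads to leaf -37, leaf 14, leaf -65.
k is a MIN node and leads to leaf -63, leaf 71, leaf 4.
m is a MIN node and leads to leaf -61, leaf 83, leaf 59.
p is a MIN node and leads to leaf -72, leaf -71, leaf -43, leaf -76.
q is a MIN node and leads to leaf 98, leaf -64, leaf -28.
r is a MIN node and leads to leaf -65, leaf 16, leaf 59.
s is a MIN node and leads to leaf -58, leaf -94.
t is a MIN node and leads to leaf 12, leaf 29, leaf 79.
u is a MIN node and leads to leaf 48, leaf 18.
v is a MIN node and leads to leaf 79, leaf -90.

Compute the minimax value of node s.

-94

s (MIN): min(-58, -94) = -94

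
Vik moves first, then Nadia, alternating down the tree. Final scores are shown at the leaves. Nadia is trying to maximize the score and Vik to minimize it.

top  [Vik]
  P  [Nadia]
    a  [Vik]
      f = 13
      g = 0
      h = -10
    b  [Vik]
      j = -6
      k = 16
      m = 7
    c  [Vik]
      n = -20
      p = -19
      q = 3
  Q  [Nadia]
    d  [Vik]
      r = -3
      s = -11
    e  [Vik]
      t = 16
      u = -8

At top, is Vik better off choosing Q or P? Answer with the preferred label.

Q

d (Vik): min(-3, -11) = -11
e (Vik): min(16, -8) = -8
Q (Nadia): max(-11, -8) = -8
a (Vik): min(13, 0, -10) = -10
b (Vik): min(-6, 16, 7) = -6
c (Vik): min(-20, -19, 3) = -20
P (Nadia): max(-10, -6, -20) = -6
Vik prefers the lower value; Q=-8, P=-6. Q is better since -8 < -6.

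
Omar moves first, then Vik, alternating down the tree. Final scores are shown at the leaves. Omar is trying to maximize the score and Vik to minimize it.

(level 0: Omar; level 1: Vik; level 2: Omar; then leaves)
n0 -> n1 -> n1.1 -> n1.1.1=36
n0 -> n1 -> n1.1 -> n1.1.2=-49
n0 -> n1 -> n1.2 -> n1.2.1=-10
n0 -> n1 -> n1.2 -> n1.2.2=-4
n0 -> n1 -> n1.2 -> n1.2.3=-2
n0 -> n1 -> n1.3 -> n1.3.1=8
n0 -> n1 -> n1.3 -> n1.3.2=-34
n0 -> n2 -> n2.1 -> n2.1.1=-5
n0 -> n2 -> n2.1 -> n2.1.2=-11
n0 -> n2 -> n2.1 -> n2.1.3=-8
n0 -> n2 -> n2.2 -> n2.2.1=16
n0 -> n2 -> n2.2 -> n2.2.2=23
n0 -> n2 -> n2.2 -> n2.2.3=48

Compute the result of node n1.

-2

n1.1 (Omar): max(36, -49) = 36
n1.2 (Omar): max(-10, -4, -2) = -2
n1.3 (Omar): max(8, -34) = 8
n1 (Vik): min(36, -2, 8) = -2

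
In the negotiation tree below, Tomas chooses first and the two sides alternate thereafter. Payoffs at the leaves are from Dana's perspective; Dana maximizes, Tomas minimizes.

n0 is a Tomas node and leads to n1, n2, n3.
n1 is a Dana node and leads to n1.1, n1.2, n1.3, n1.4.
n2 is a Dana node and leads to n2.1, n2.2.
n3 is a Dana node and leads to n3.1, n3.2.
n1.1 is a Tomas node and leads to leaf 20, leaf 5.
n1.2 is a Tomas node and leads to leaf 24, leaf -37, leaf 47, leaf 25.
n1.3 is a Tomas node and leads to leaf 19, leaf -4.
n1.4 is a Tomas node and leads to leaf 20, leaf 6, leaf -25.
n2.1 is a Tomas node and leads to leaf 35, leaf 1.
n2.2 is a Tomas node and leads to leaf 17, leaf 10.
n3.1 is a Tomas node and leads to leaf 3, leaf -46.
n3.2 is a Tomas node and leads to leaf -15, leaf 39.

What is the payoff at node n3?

n3.1 (Tomas): min(3, -46) = -46
n3.2 (Tomas): min(-15, 39) = -15
n3 (Dana): max(-46, -15) = -15

-15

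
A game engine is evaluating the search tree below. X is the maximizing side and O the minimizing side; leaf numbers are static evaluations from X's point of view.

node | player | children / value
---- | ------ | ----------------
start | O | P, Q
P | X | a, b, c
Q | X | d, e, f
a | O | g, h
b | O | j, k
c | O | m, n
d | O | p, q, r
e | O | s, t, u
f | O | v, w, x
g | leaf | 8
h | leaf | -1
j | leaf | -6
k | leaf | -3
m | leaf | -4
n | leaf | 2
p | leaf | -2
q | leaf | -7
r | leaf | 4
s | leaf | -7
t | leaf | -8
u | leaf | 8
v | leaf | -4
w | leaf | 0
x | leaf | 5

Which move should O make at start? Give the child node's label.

a (O): min(8, -1) = -1
b (O): min(-6, -3) = -6
c (O): min(-4, 2) = -4
P (X): max(-1, -6, -4) = -1
d (O): min(-2, -7, 4) = -7
e (O): min(-7, -8, 8) = -8
f (O): min(-4, 0, 5) = -4
Q (X): max(-7, -8, -4) = -4
start (O): min(-1, -4) = -4
O at start wants the lowest of {P=-1, Q=-4}, so chooses Q.

Q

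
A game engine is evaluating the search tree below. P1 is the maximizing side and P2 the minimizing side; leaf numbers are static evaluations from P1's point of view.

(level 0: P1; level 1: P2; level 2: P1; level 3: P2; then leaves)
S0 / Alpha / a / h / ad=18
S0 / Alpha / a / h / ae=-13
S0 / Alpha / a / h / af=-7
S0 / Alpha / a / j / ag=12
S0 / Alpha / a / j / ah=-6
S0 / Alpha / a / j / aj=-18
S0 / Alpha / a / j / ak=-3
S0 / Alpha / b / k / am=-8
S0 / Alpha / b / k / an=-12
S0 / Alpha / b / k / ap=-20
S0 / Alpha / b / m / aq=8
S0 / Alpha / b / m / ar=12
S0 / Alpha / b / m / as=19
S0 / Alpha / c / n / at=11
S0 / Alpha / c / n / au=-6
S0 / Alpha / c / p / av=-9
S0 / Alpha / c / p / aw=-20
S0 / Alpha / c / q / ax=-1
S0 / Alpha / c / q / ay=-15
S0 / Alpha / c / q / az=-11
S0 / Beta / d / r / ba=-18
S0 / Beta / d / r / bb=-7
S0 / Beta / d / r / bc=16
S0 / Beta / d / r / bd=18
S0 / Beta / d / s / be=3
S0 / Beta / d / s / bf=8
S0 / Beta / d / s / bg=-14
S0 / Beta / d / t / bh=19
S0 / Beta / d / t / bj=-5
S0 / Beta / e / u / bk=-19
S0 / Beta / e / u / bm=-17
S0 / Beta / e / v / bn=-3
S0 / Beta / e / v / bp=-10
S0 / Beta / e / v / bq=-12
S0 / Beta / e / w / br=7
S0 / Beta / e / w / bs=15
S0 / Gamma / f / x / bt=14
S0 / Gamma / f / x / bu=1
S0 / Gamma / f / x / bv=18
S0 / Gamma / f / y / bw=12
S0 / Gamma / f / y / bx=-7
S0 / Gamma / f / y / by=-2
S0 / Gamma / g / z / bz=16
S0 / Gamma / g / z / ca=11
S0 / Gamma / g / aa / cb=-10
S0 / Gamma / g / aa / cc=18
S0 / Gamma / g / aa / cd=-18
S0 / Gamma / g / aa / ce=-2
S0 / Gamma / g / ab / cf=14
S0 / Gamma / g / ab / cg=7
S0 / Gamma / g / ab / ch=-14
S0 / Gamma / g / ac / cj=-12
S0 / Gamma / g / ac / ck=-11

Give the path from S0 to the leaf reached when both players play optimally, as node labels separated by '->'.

S0 -> Gamma -> f -> x -> bu

h (P2): min(18, -13, -7) = -13
j (P2): min(12, -6, -18, -3) = -18
a (P1): max(-13, -18) = -13
k (P2): min(-8, -12, -20) = -20
m (P2): min(8, 12, 19) = 8
b (P1): max(-20, 8) = 8
n (P2): min(11, -6) = -6
p (P2): min(-9, -20) = -20
q (P2): min(-1, -15, -11) = -15
c (P1): max(-6, -20, -15) = -6
Alpha (P2): min(-13, 8, -6) = -13
r (P2): min(-18, -7, 16, 18) = -18
s (P2): min(3, 8, -14) = -14
t (P2): min(19, -5) = -5
d (P1): max(-18, -14, -5) = -5
u (P2): min(-19, -17) = -19
v (P2): min(-3, -10, -12) = -12
w (P2): min(7, 15) = 7
e (P1): max(-19, -12, 7) = 7
Beta (P2): min(-5, 7) = -5
x (P2): min(14, 1, 18) = 1
y (P2): min(12, -7, -2) = -7
f (P1): max(1, -7) = 1
z (P2): min(16, 11) = 11
aa (P2): min(-10, 18, -18, -2) = -18
ab (P2): min(14, 7, -14) = -14
ac (P2): min(-12, -11) = -12
g (P1): max(11, -18, -14, -12) = 11
Gamma (P2): min(1, 11) = 1
S0 (P1): max(-13, -5, 1) = 1
At S0, P1 picks Gamma (highest: 1).
At Gamma, P2 picks f (lowest: 1).
At f, P1 picks x (highest: 1).
At x, P2 picks bu (lowest: 1).
Terminal value 1.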